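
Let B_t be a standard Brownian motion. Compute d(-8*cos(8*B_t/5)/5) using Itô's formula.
d(-8*cos(8*B_t/5)/5) = (256*cos(8*B_t/5)/125) dt + (64*sin(8*B_t/5)/25) dB_t

Itô's formula for f(B_t) gives d f(B_t) = f'(B_t) dB_t + (1/2) f''(B_t) dt. Compute derivatives of f(x) = -8*cos(8*x/5)/5:
  f'(x)  = 64*sin(8*x/5)/25
  f''(x) = 512*cos(8*x/5)/125
Substitute x = B_t and multiply the f'' term by 1/2:
  drift     = (1/2) * (512*cos(8*x/5)/125) evaluated at B_t = 256*cos(8*B_t/5)/125
  diffusion = (64*sin(8*x/5)/25) evaluated at B_t = 64*sin(8*B_t/5)/25
Therefore d(-8*cos(8*B_t/5)/5) = (256*cos(8*B_t/5)/125) dt + (64*sin(8*B_t/5)/25) dB_t.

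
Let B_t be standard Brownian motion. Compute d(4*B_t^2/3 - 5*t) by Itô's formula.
d(4*B_t^2/3 - 5*t) = (-11/3) dt + (8*B_t/3) dB_t

Itô's formula for f(t, x): d f(t, B_t) = (f_t + (1/2) f_xx) dt + f_x dB_t. Compute partials of f(t, x) = -5*t + 4*x^2/3:
  f_t(t,x)  = -5
  f_x(t,x)  = 8*x/3
  f_xx(t,x) = 8/3
Assemble drift = f_t + (1/2) f_xx = -11/3 and diffusion = f_x = 8*x/3. Substituting x = B_t:
  d(4*B_t^2/3 - 5*t) = (-11/3) dt + (8*B_t/3) dB_t.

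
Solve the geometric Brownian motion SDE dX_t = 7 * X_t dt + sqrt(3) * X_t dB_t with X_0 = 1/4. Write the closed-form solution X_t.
X_t = 1/4 * exp((11/2) * t + (sqrt(3)) * B_t)

For GBM dX = mu X dt + sigma X dB with X_0 = x_0, apply Itô to Y = log X: dY = (mu - sigma^2/2) dt + sigma dB, so Y_t = log(x_0) + (mu - sigma^2/2) t + sigma B_t and hence X_t = x_0 * exp((mu - sigma^2/2) t + sigma B_t).
With mu = 7, sigma = sqrt(3), x_0 = 1/4, this gives:
  X_t = 1/4 * exp((11/2) * t + (sqrt(3)) * B_t).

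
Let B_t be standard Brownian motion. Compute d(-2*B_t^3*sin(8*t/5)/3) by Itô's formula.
d(-2*B_t^3*sin(8*t/5)/3) = (-2*B_t*(8*B_t^2*cos(8*t/5)/15 + sin(8*t/5))) dt + (-2*B_t^2*sin(8*t/5)) dB_t

Itô's formula for f(t, x): d f(t, B_t) = (f_t + (1/2) f_xx) dt + f_x dB_t. Compute partials of f(t, x) = -2*x^3*sin(8*t/5)/3:
  f_t(t,x)  = -16*x^3*cos(8*t/5)/15
  f_x(t,x)  = -2*x^2*sin(8*t/5)
  f_xx(t,x) = -4*x*sin(8*t/5)
Assemble drift = f_t + (1/2) f_xx = -2*x*(8*x^2*cos(8*t/5)/15 + sin(8*t/5)) and diffusion = f_x = -2*x^2*sin(8*t/5). Substituting x = B_t:
  d(-2*B_t^3*sin(8*t/5)/3) = (-2*B_t*(8*B_t^2*cos(8*t/5)/15 + sin(8*t/5))) dt + (-2*B_t^2*sin(8*t/5)) dB_t.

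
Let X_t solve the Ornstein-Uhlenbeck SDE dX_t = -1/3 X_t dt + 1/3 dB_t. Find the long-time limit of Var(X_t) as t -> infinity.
lim Var(X_t) = 1/6

The OU SDE dX = -theta X dt + sigma dB admits the integrating factor exp(theta t): d(exp(theta t) X_t) = sigma exp(theta t) dB_t. Integrating from 0 to t gives X_t = x_0 * exp(-theta t) + sigma * int_0^t exp(-theta (t-s)) dB_s for any initial x_0. The Itô integral has variance (by the Itô isometry) sigma^2 * int_0^t exp(-2 theta (t - s)) ds = sigma^2 * (1 - exp(-2 theta t)) / (2 theta), independent of x_0.
With theta = 1/3, sigma = 1/3:
  Var(X_t) = (1/3)^2 * (1 - exp(-2*1/3 t)) / (2 * 1/3) = 1/6 - exp(-2*t/3)/6.
As t -> infinity, exp(-2*1/3 t) -> 0, so the stationary variance is sigma^2 / (2 theta) = 1/6.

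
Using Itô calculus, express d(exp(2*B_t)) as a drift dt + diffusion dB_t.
d(exp(2*B_t)) = (2*exp(2*B_t)) dt + (2*exp(2*B_t)) dB_t

Itô's formula for f(B_t) gives d f(B_t) = f'(B_t) dB_t + (1/2) f''(B_t) dt. Compute derivatives of f(x) = exp(2*x):
  f'(x)  = 2*exp(2*x)
  f''(x) = 4*exp(2*x)
Substitute x = B_t and multiply the f'' term by 1/2:
  drift     = (1/2) * (4*exp(2*x)) evaluated at B_t = 2*exp(2*B_t)
  diffusion = (2*exp(2*x)) evaluated at B_t = 2*exp(2*B_t)
Therefore d(exp(2*B_t)) = (2*exp(2*B_t)) dt + (2*exp(2*B_t)) dB_t.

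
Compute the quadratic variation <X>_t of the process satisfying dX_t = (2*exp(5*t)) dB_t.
<X>_t = 2*exp(10*t)/5 - 2/5

For an Itô process dX_t = a(t) dt + b(t) dB_t, the quadratic variation is <X>_t = int_0^t b(s)^2 ds (the drift term does not contribute). Here b(s) = 2*exp(5*s), so
  b(s)^2 = 4*exp(10*s).
Integrating from 0 to t:
  <X>_t = int_0^t (4*exp(10*s)) ds = 2*exp(10*t)/5 - 2/5.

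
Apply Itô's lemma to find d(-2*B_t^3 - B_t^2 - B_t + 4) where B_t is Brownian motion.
d(-2*B_t^3 - B_t^2 - B_t + 4) = (-6*B_t - 1) dt + (-6*B_t^2 - 2*B_t - 1) dB_t

Itô's formula for f(B_t) gives d f(B_t) = f'(B_t) dB_t + (1/2) f''(B_t) dt. Compute derivatives of f(x) = -2*x^3 - x^2 - x + 4:
  f'(x)  = -6*x^2 - 2*x - 1
  f''(x) = -12*x - 2
Substitute x = B_t and multiply the f'' term by 1/2:
  drift     = (1/2) * (-12*x - 2) evaluated at B_t = -6*B_t - 1
  diffusion = (-6*x^2 - 2*x - 1) evaluated at B_t = -6*B_t^2 - 2*B_t - 1
Therefore d(-2*B_t^3 - B_t^2 - B_t + 4) = (-6*B_t - 1) dt + (-6*B_t^2 - 2*B_t - 1) dB_t.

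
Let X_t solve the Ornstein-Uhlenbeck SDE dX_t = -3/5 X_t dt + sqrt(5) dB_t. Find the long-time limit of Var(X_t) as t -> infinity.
lim Var(X_t) = 25/6

The OU SDE dX = -theta X dt + sigma dB admits the integrating factor exp(theta t): d(exp(theta t) X_t) = sigma exp(theta t) dB_t. Integrating from 0 to t gives X_t = x_0 * exp(-theta t) + sigma * int_0^t exp(-theta (t-s)) dB_s for any initial x_0. The Itô integral has variance (by the Itô isometry) sigma^2 * int_0^t exp(-2 theta (t - s)) ds = sigma^2 * (1 - exp(-2 theta t)) / (2 theta), independent of x_0.
With theta = 3/5, sigma = sqrt(5):
  Var(X_t) = (sqrt(5))^2 * (1 - exp(-2*3/5 t)) / (2 * 3/5) = 25/6 - 25*exp(-6*t/5)/6.
As t -> infinity, exp(-2*3/5 t) -> 0, so the stationary variance is sigma^2 / (2 theta) = 25/6.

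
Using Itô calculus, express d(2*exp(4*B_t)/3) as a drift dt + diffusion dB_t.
d(2*exp(4*B_t)/3) = (16*exp(4*B_t)/3) dt + (8*exp(4*B_t)/3) dB_t

Itô's formula for f(B_t) gives d f(B_t) = f'(B_t) dB_t + (1/2) f''(B_t) dt. Compute derivatives of f(x) = 2*exp(4*x)/3:
  f'(x)  = 8*exp(4*x)/3
  f''(x) = 32*exp(4*x)/3
Substitute x = B_t and multiply the f'' term by 1/2:
  drift     = (1/2) * (32*exp(4*x)/3) evaluated at B_t = 16*exp(4*B_t)/3
  diffusion = (8*exp(4*x)/3) evaluated at B_t = 8*exp(4*B_t)/3
Therefore d(2*exp(4*B_t)/3) = (16*exp(4*B_t)/3) dt + (8*exp(4*B_t)/3) dB_t.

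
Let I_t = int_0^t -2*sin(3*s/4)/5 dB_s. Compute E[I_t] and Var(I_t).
E[I_t] = 0; Var(I_t) = 2*t/25 - 4*sin(3*t/2)/75

The Itô integral of a deterministic integrand f(s) has mean 0 because each increment f(s) * (B_{s+ds} - B_s) has mean 0. By the Itô isometry:
  Var( int_0^t f(s) dB_s ) = E[ (int_0^t f(s) dB_s)^2 ] = int_0^t f(s)^2 ds.
Here f(s) = -2*sin(3*s/4)/5, so f(s)^2 = 4*sin(3*s/4)^2/25. Integrate:
  int_0^t (4*sin(3*s/4)^2/25) ds = 2*t/25 - 4*sin(3*t/2)/75.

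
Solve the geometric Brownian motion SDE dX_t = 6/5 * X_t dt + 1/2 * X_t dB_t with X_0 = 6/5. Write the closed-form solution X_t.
X_t = 6/5 * exp((43/40) * t + (1/2) * B_t)

For GBM dX = mu X dt + sigma X dB with X_0 = x_0, apply Itô to Y = log X: dY = (mu - sigma^2/2) dt + sigma dB, so Y_t = log(x_0) + (mu - sigma^2/2) t + sigma B_t and hence X_t = x_0 * exp((mu - sigma^2/2) t + sigma B_t).
With mu = 6/5, sigma = 1/2, x_0 = 6/5, this gives:
  X_t = 6/5 * exp((43/40) * t + (1/2) * B_t).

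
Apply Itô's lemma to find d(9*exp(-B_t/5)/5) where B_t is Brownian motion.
d(9*exp(-B_t/5)/5) = (9*exp(-B_t/5)/250) dt + (-9*exp(-B_t/5)/25) dB_t

Itô's formula for f(B_t) gives d f(B_t) = f'(B_t) dB_t + (1/2) f''(B_t) dt. Compute derivatives of f(x) = 9*exp(-x/5)/5:
  f'(x)  = -9*exp(-x/5)/25
  f''(x) = 9*exp(-x/5)/125
Substitute x = B_t and multiply the f'' term by 1/2:
  drift     = (1/2) * (9*exp(-x/5)/125) evaluated at B_t = 9*exp(-B_t/5)/250
  diffusion = (-9*exp(-x/5)/25) evaluated at B_t = -9*exp(-B_t/5)/25
Therefore d(9*exp(-B_t/5)/5) = (9*exp(-B_t/5)/250) dt + (-9*exp(-B_t/5)/25) dB_t.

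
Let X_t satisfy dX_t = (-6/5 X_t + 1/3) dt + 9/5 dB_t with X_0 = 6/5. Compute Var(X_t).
Var(X_t) = 27/20 - 27*exp(-12*t/5)/20

The variance V(t) = Var(X_t) satisfies V'(t) = 2 a V(t) + c^2 with V(0) = 0 (drift coefficient is linear in X, diffusion is constant). With a = -6/5, c = 9/5, the solution is
  V(t) = (c^2 / (2 a)) * (exp(2 a t) - 1)
       = ((9/5)^2 / (2*(-6/5))) * (exp((-12/5) t) - 1)
       = 27/20 - 27*exp(-12*t/5)/20.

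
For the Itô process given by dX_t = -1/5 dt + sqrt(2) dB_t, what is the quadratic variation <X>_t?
<X>_t = 2*t

For an Itô process dX_t = a(t) dt + b(t) dB_t, the quadratic variation is <X>_t = int_0^t b(s)^2 ds (the drift term does not contribute). Here b(s) = sqrt(2), so
  b(s)^2 = 2.
Integrating from 0 to t:
  <X>_t = int_0^t (2) ds = 2*t.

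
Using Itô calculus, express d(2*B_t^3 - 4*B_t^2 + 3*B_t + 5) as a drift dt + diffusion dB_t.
d(2*B_t^3 - 4*B_t^2 + 3*B_t + 5) = (6*B_t - 4) dt + (6*B_t^2 - 8*B_t + 3) dB_t

Itô's formula for f(B_t) gives d f(B_t) = f'(B_t) dB_t + (1/2) f''(B_t) dt. Compute derivatives of f(x) = 2*x^3 - 4*x^2 + 3*x + 5:
  f'(x)  = 6*x^2 - 8*x + 3
  f''(x) = 12*x - 8
Substitute x = B_t and multiply the f'' term by 1/2:
  drift     = (1/2) * (12*x - 8) evaluated at B_t = 6*B_t - 4
  diffusion = (6*x^2 - 8*x + 3) evaluated at B_t = 6*B_t^2 - 8*B_t + 3
Therefore d(2*B_t^3 - 4*B_t^2 + 3*B_t + 5) = (6*B_t - 4) dt + (6*B_t^2 - 8*B_t + 3) dB_t.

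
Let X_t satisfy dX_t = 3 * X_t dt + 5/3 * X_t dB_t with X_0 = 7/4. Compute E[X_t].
E[X_t] = 7*exp(3*t)/4

For GBM dX = mu X dt + sigma X dB with X_0 = x_0, apply Itô to Y = log X: dY = (mu - sigma^2/2) dt + sigma dB, so Y_t = log(x_0) + (mu - sigma^2/2) t + sigma B_t and hence X_t = x_0 * exp((mu - sigma^2/2) t + sigma B_t).
With mu = 3, sigma = 5/3, x_0 = 7/4, this gives:
  X_t = 7/4 * exp((29/18) * t + (5/3) * B_t).
Since sigma*B_t ~ Normal(0, sigma^2 t), E[exp(sigma*B_t)] = exp(sigma^2 t / 2); so E[X_t] = x_0 * exp((mu - sigma^2/2) t) * exp(sigma^2 t / 2) = x_0 * exp(mu t) = 7*exp(3*t)/4.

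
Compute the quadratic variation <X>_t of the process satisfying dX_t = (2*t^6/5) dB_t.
<X>_t = 4*t^13/325

For an Itô process dX_t = a(t) dt + b(t) dB_t, the quadratic variation is <X>_t = int_0^t b(s)^2 ds (the drift term does not contribute). Here b(s) = 2*s^6/5, so
  b(s)^2 = 4*s^12/25.
Integrating from 0 to t:
  <X>_t = int_0^t (4*s^12/25) ds = 4*t^13/325.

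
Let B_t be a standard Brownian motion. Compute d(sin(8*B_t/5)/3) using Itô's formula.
d(sin(8*B_t/5)/3) = (-32*sin(8*B_t/5)/75) dt + (8*cos(8*B_t/5)/15) dB_t

Itô's formula for f(B_t) gives d f(B_t) = f'(B_t) dB_t + (1/2) f''(B_t) dt. Compute derivatives of f(x) = sin(8*x/5)/3:
  f'(x)  = 8*cos(8*x/5)/15
  f''(x) = -64*sin(8*x/5)/75
Substitute x = B_t and multiply the f'' term by 1/2:
  drift     = (1/2) * (-64*sin(8*x/5)/75) evaluated at B_t = -32*sin(8*B_t/5)/75
  diffusion = (8*cos(8*x/5)/15) evaluated at B_t = 8*cos(8*B_t/5)/15
Therefore d(sin(8*B_t/5)/3) = (-32*sin(8*B_t/5)/75) dt + (8*cos(8*B_t/5)/15) dB_t.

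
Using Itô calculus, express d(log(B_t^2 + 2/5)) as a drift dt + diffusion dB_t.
d(log(B_t^2 + 2/5)) = (5*(2 - 5*B_t^2)/(5*B_t^2 + 2)^2) dt + (10*B_t/(5*B_t^2 + 2)) dB_t

Itô's formula for f(B_t) gives d f(B_t) = f'(B_t) dB_t + (1/2) f''(B_t) dt. Compute derivatives of f(x) = log(x^2 + 2/5):
  f'(x)  = 10*x/(5*x^2 + 2)
  f''(x) = 10*(2 - 5*x^2)/(5*x^2 + 2)^2
Substitute x = B_t and multiply the f'' term by 1/2:
  drift     = (1/2) * (10*(2 - 5*x^2)/(5*x^2 + 2)^2) evaluated at B_t = 5*(2 - 5*B_t^2)/(5*B_t^2 + 2)^2
  diffusion = (10*x/(5*x^2 + 2)) evaluated at B_t = 10*B_t/(5*B_t^2 + 2)
Therefore d(log(B_t^2 + 2/5)) = (5*(2 - 5*B_t^2)/(5*B_t^2 + 2)^2) dt + (10*B_t/(5*B_t^2 + 2)) dB_t.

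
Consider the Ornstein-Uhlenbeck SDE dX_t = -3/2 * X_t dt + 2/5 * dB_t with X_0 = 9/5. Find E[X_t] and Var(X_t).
E[X_t] = 9*exp(-3*t/2)/5; Var(X_t) = 4/75 - 4*exp(-3*t)/75

The OU SDE dX = -theta X dt + sigma dB admits the integrating factor exp(theta t): d(exp(theta t) X_t) = sigma exp(theta t) dB_t. Integrating from 0 to t:
  X_t = x_0 * exp(-theta t) + sigma * int_0^t exp(-theta (t-s)) dB_s.
The Itô integral has mean 0 and (by the Itô isometry) variance sigma^2 * int_0^t exp(-2 theta (t - s)) ds = sigma^2 * (1 - exp(-2 theta t)) / (2 theta).
With theta = 3/2, sigma = 2/5, x_0 = 9/5:
  E[X_t] = 9/5 * exp(-3/2 t) = 9*exp(-3*t/2)/5
  Var(X_t) = (2/5)^2 * (1 - exp(-2*3/2 t)) / (2 * 3/2) = 4/75 - 4*exp(-3*t)/75.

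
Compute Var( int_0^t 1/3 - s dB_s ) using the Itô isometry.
Var = t*(3*t^2 - 3*t + 1)/9

The Itô integral of a deterministic integrand f(s) has mean 0 because each increment f(s) * (B_{s+ds} - B_s) has mean 0. By the Itô isometry:
  Var( int_0^t f(s) dB_s ) = E[ (int_0^t f(s) dB_s)^2 ] = int_0^t f(s)^2 ds.
Here f(s) = 1/3 - s, so f(s)^2 = (3*s - 1)^2/9. Integrate:
  int_0^t ((3*s - 1)^2/9) ds = t*(3*t^2 - 3*t + 1)/9.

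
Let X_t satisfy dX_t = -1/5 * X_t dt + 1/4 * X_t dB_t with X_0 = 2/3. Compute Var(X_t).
Var(X_t) = (4*exp(t/16) - 4)*exp(-2*t/5)/9

For GBM dX = mu X dt + sigma X dB with X_0 = x_0, apply Itô to Y = log X: dY = (mu - sigma^2/2) dt + sigma dB, so Y_t = log(x_0) + (mu - sigma^2/2) t + sigma B_t and hence X_t = x_0 * exp((mu - sigma^2/2) t + sigma B_t).
With mu = -1/5, sigma = 1/4, x_0 = 2/3, this gives:
  X_t = 2/3 * exp((-37/160) * t + (1/4) * B_t).
Since sigma*B_t ~ Normal(0, sigma^2 t), E[exp(sigma*B_t)] = exp(sigma^2 t / 2); so E[X_t] = x_0 * exp((mu - sigma^2/2) t) * exp(sigma^2 t / 2) = x_0 * exp(mu t) = 2*exp(-t/5)/3.
Var(X_t) = E[X_t^2] - (E[X_t])^2 = x_0^2 * exp(2 mu t) * (exp(sigma^2 t) - 1) = (4*exp(t/16) - 4)*exp(-2*t/5)/9.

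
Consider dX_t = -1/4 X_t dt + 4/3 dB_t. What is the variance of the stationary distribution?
lim Var(X_t) = 32/9

The OU SDE dX = -theta X dt + sigma dB admits the integrating factor exp(theta t): d(exp(theta t) X_t) = sigma exp(theta t) dB_t. Integrating from 0 to t gives X_t = x_0 * exp(-theta t) + sigma * int_0^t exp(-theta (t-s)) dB_s for any initial x_0. The Itô integral has variance (by the Itô isometry) sigma^2 * int_0^t exp(-2 theta (t - s)) ds = sigma^2 * (1 - exp(-2 theta t)) / (2 theta), independent of x_0.
With theta = 1/4, sigma = 4/3:
  Var(X_t) = (4/3)^2 * (1 - exp(-2*1/4 t)) / (2 * 1/4) = 32/9 - 32*exp(-t/2)/9.
As t -> infinity, exp(-2*1/4 t) -> 0, so the stationary variance is sigma^2 / (2 theta) = 32/9.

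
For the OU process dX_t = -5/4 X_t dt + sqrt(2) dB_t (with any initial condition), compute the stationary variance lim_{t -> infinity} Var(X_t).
lim Var(X_t) = 4/5

The OU SDE dX = -theta X dt + sigma dB admits the integrating factor exp(theta t): d(exp(theta t) X_t) = sigma exp(theta t) dB_t. Integrating from 0 to t gives X_t = x_0 * exp(-theta t) + sigma * int_0^t exp(-theta (t-s)) dB_s for any initial x_0. The Itô integral has variance (by the Itô isometry) sigma^2 * int_0^t exp(-2 theta (t - s)) ds = sigma^2 * (1 - exp(-2 theta t)) / (2 theta), independent of x_0.
With theta = 5/4, sigma = sqrt(2):
  Var(X_t) = (sqrt(2))^2 * (1 - exp(-2*5/4 t)) / (2 * 5/4) = 4/5 - 4*exp(-5*t/2)/5.
As t -> infinity, exp(-2*5/4 t) -> 0, so the stationary variance is sigma^2 / (2 theta) = 4/5.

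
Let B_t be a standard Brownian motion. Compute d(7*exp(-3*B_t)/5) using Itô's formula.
d(7*exp(-3*B_t)/5) = (63*exp(-3*B_t)/10) dt + (-21*exp(-3*B_t)/5) dB_t

Itô's formula for f(B_t) gives d f(B_t) = f'(B_t) dB_t + (1/2) f''(B_t) dt. Compute derivatives of f(x) = 7*exp(-3*x)/5:
  f'(x)  = -21*exp(-3*x)/5
  f''(x) = 63*exp(-3*x)/5
Substitute x = B_t and multiply the f'' term by 1/2:
  drift     = (1/2) * (63*exp(-3*x)/5) evaluated at B_t = 63*exp(-3*B_t)/10
  diffusion = (-21*exp(-3*x)/5) evaluated at B_t = -21*exp(-3*B_t)/5
Therefore d(7*exp(-3*B_t)/5) = (63*exp(-3*B_t)/10) dt + (-21*exp(-3*B_t)/5) dB_t.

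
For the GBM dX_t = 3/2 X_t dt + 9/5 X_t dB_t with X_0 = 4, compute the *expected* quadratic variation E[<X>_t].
E[<X>_t] = 108*exp(156*t/25)/13 - 108/13

<X>_t = int_0^t ((9/5) * X_s)^2 ds. Taking expectation inside the integral: E[<X>_t] = (9/5)^2 * int_0^t E[X_s^2] ds. For GBM, E[X_s^2] = x_0^2 * exp((2 mu + sigma^2) s). Integrating:
  E[<X>_t] = (9/5)^2 * 4^2 * (exp((2*(3/2) + (9/5)^2) t) - 1) / (2*(3/2) + (9/5)^2)
           = (9/5)^2 * 4^2 * (exp((156/25) t) - 1) / (156/25) = 108*exp(156*t/25)/13 - 108/13.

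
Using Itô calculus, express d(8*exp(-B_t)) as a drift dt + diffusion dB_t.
d(8*exp(-B_t)) = (4*exp(-B_t)) dt + (-8*exp(-B_t)) dB_t

Itô's formula for f(B_t) gives d f(B_t) = f'(B_t) dB_t + (1/2) f''(B_t) dt. Compute derivatives of f(x) = 8*exp(-x):
  f'(x)  = -8*exp(-x)
  f''(x) = 8*exp(-x)
Substitute x = B_t and multiply the f'' term by 1/2:
  drift     = (1/2) * (8*exp(-x)) evaluated at B_t = 4*exp(-B_t)
  diffusion = (-8*exp(-x)) evaluated at B_t = -8*exp(-B_t)
Therefore d(8*exp(-B_t)) = (4*exp(-B_t)) dt + (-8*exp(-B_t)) dB_t.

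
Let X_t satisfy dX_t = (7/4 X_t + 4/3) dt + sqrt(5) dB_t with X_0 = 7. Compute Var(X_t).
Var(X_t) = 10*exp(7*t/2)/7 - 10/7

The variance V(t) = Var(X_t) satisfies V'(t) = 2 a V(t) + c^2 with V(0) = 0 (drift coefficient is linear in X, diffusion is constant). With a = 7/4, c = sqrt(5), the solution is
  V(t) = (c^2 / (2 a)) * (exp(2 a t) - 1)
       = (sqrt(5)^2 / (2*(7/4))) * (exp((7/2) t) - 1)
       = 10*exp(7*t/2)/7 - 10/7.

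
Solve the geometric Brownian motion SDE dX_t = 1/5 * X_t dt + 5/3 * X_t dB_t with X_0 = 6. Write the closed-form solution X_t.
X_t = 6 * exp((-107/90) * t + (5/3) * B_t)

For GBM dX = mu X dt + sigma X dB with X_0 = x_0, apply Itô to Y = log X: dY = (mu - sigma^2/2) dt + sigma dB, so Y_t = log(x_0) + (mu - sigma^2/2) t + sigma B_t and hence X_t = x_0 * exp((mu - sigma^2/2) t + sigma B_t).
With mu = 1/5, sigma = 5/3, x_0 = 6, this gives:
  X_t = 6 * exp((-107/90) * t + (5/3) * B_t).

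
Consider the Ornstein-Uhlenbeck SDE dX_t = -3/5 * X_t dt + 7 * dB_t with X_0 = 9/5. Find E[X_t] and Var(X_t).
E[X_t] = 9*exp(-3*t/5)/5; Var(X_t) = 245/6 - 245*exp(-6*t/5)/6

The OU SDE dX = -theta X dt + sigma dB admits the integrating factor exp(theta t): d(exp(theta t) X_t) = sigma exp(theta t) dB_t. Integrating from 0 to t:
  X_t = x_0 * exp(-theta t) + sigma * int_0^t exp(-theta (t-s)) dB_s.
The Itô integral has mean 0 and (by the Itô isometry) variance sigma^2 * int_0^t exp(-2 theta (t - s)) ds = sigma^2 * (1 - exp(-2 theta t)) / (2 theta).
With theta = 3/5, sigma = 7, x_0 = 9/5:
  E[X_t] = 9/5 * exp(-3/5 t) = 9*exp(-3*t/5)/5
  Var(X_t) = (7)^2 * (1 - exp(-2*3/5 t)) / (2 * 3/5) = 245/6 - 245*exp(-6*t/5)/6.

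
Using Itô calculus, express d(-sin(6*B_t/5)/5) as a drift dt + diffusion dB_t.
d(-sin(6*B_t/5)/5) = (18*sin(6*B_t/5)/125) dt + (-6*cos(6*B_t/5)/25) dB_t

Itô's formula for f(B_t) gives d f(B_t) = f'(B_t) dB_t + (1/2) f''(B_t) dt. Compute derivatives of f(x) = -sin(6*x/5)/5:
  f'(x)  = -6*cos(6*x/5)/25
  f''(x) = 36*sin(6*x/5)/125
Substitute x = B_t and multiply the f'' term by 1/2:
  drift     = (1/2) * (36*sin(6*x/5)/125) evaluated at B_t = 18*sin(6*B_t/5)/125
  diffusion = (-6*cos(6*x/5)/25) evaluated at B_t = -6*cos(6*B_t/5)/25
Therefore d(-sin(6*B_t/5)/5) = (18*sin(6*B_t/5)/125) dt + (-6*cos(6*B_t/5)/25) dB_t.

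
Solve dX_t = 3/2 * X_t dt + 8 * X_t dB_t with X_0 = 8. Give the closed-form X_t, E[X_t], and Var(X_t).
X_t = 8 * exp((-61/2) t + (8) B_t); E[X_t] = 8*exp(3*t/2); Var(X_t) = 64*(exp(64*t) - 1)*exp(3*t)

For GBM dX = mu X dt + sigma X dB with X_0 = x_0, apply Itô to Y = log X: dY = (mu - sigma^2/2) dt + sigma dB, so Y_t = log(x_0) + (mu - sigma^2/2) t + sigma B_t and hence X_t = x_0 * exp((mu - sigma^2/2) t + sigma B_t).
With mu = 3/2, sigma = 8, x_0 = 8, this gives:
  X_t = 8 * exp((-61/2) * t + (8) * B_t).
Since sigma*B_t ~ Normal(0, sigma^2 t), E[exp(sigma*B_t)] = exp(sigma^2 t / 2); so E[X_t] = x_0 * exp((mu - sigma^2/2) t) * exp(sigma^2 t / 2) = x_0 * exp(mu t) = 8*exp(3*t/2).
Var(X_t) = E[X_t^2] - (E[X_t])^2 = x_0^2 * exp(2 mu t) * (exp(sigma^2 t) - 1) = 64*(exp(64*t) - 1)*exp(3*t).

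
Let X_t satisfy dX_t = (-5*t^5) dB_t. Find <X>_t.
<X>_t = 25*t^11/11

For an Itô process dX_t = a(t) dt + b(t) dB_t, the quadratic variation is <X>_t = int_0^t b(s)^2 ds (the drift term does not contribute). Here b(s) = -5*s^5, so
  b(s)^2 = 25*s^10.
Integrating from 0 to t:
  <X>_t = int_0^t (25*s^10) ds = 25*t^11/11.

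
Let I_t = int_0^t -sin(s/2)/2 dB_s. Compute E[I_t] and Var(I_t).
E[I_t] = 0; Var(I_t) = t/8 - sin(t)/8

The Itô integral of a deterministic integrand f(s) has mean 0 because each increment f(s) * (B_{s+ds} - B_s) has mean 0. By the Itô isometry:
  Var( int_0^t f(s) dB_s ) = E[ (int_0^t f(s) dB_s)^2 ] = int_0^t f(s)^2 ds.
Here f(s) = -sin(s/2)/2, so f(s)^2 = sin(s/2)^2/4. Integrate:
  int_0^t (sin(s/2)^2/4) ds = t/8 - sin(t)/8.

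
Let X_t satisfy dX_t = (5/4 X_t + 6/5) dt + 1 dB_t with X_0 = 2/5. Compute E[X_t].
E[X_t] = 34*exp(5*t/4)/25 - 24/25

Taking expectations and using E[dB_t] = 0, the mean m(t) = E[X_t] satisfies the ODE m'(t) = a m(t) + b with m(0) = x_0. With a = 5/4, b = 6/5, x_0 = 2/5, the solution is
  m(t) = x_0 * exp(a t) + (b/a) * (exp(a t) - 1)
       = (2/5) * exp((5/4) t) + ((6/5)/(5/4)) * (exp((5/4) t) - 1)
       = 34*exp(5*t/4)/25 - 24/25.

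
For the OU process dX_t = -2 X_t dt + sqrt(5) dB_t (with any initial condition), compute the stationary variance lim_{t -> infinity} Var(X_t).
lim Var(X_t) = 5/4

The OU SDE dX = -theta X dt + sigma dB admits the integrating factor exp(theta t): d(exp(theta t) X_t) = sigma exp(theta t) dB_t. Integrating from 0 to t gives X_t = x_0 * exp(-theta t) + sigma * int_0^t exp(-theta (t-s)) dB_s for any initial x_0. The Itô integral has variance (by the Itô isometry) sigma^2 * int_0^t exp(-2 theta (t - s)) ds = sigma^2 * (1 - exp(-2 theta t)) / (2 theta), independent of x_0.
With theta = 2, sigma = sqrt(5):
  Var(X_t) = (sqrt(5))^2 * (1 - exp(-2*2 t)) / (2 * 2) = 5/4 - 5*exp(-4*t)/4.
As t -> infinity, exp(-2*2 t) -> 0, so the stationary variance is sigma^2 / (2 theta) = 5/4.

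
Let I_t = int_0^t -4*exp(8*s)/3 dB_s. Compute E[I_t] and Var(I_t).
E[I_t] = 0; Var(I_t) = exp(16*t)/9 - 1/9

The Itô integral of a deterministic integrand f(s) has mean 0 because each increment f(s) * (B_{s+ds} - B_s) has mean 0. By the Itô isometry:
  Var( int_0^t f(s) dB_s ) = E[ (int_0^t f(s) dB_s)^2 ] = int_0^t f(s)^2 ds.
Here f(s) = -4*exp(8*s)/3, so f(s)^2 = 16*exp(16*s)/9. Integrate:
  int_0^t (16*exp(16*s)/9) ds = exp(16*t)/9 - 1/9.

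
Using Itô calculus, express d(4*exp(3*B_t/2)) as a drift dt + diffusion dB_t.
d(4*exp(3*B_t/2)) = (9*exp(3*B_t/2)/2) dt + (6*exp(3*B_t/2)) dB_t

Itô's formula for f(B_t) gives d f(B_t) = f'(B_t) dB_t + (1/2) f''(B_t) dt. Compute derivatives of f(x) = 4*exp(3*x/2):
  f'(x)  = 6*exp(3*x/2)
  f''(x) = 9*exp(3*x/2)
Substitute x = B_t and multiply the f'' term by 1/2:
  drift     = (1/2) * (9*exp(3*x/2)) evaluated at B_t = 9*exp(3*B_t/2)/2
  diffusion = (6*exp(3*x/2)) evaluated at B_t = 6*exp(3*B_t/2)
Therefore d(4*exp(3*B_t/2)) = (9*exp(3*B_t/2)/2) dt + (6*exp(3*B_t/2)) dB_t.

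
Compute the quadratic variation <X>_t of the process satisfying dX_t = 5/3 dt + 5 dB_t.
<X>_t = 25*t

For an Itô process dX_t = a(t) dt + b(t) dB_t, the quadratic variation is <X>_t = int_0^t b(s)^2 ds (the drift term does not contribute). Here b(s) = 5, so
  b(s)^2 = 25.
Integrating from 0 to t:
  <X>_t = int_0^t (25) ds = 25*t.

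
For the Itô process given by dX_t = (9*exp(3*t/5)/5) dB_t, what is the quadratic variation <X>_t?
<X>_t = 27*exp(6*t/5)/10 - 27/10

For an Itô process dX_t = a(t) dt + b(t) dB_t, the quadratic variation is <X>_t = int_0^t b(s)^2 ds (the drift term does not contribute). Here b(s) = 9*exp(3*s/5)/5, so
  b(s)^2 = 81*exp(6*s/5)/25.
Integrating from 0 to t:
  <X>_t = int_0^t (81*exp(6*s/5)/25) ds = 27*exp(6*t/5)/10 - 27/10.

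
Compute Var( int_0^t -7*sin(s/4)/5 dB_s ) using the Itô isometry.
Var = 49*t/50 - 49*sin(t/2)/25

The Itô integral of a deterministic integrand f(s) has mean 0 because each increment f(s) * (B_{s+ds} - B_s) has mean 0. By the Itô isometry:
  Var( int_0^t f(s) dB_s ) = E[ (int_0^t f(s) dB_s)^2 ] = int_0^t f(s)^2 ds.
Here f(s) = -7*sin(s/4)/5, so f(s)^2 = 49*sin(s/4)^2/25. Integrate:
  int_0^t (49*sin(s/4)^2/25) ds = 49*t/50 - 49*sin(t/2)/25.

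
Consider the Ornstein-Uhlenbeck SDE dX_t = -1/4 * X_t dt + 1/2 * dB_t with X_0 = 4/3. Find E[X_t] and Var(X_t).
E[X_t] = 4*exp(-t/4)/3; Var(X_t) = 1/2 - exp(-t/2)/2

The OU SDE dX = -theta X dt + sigma dB admits the integrating factor exp(theta t): d(exp(theta t) X_t) = sigma exp(theta t) dB_t. Integrating from 0 to t:
  X_t = x_0 * exp(-theta t) + sigma * int_0^t exp(-theta (t-s)) dB_s.
The Itô integral has mean 0 and (by the Itô isometry) variance sigma^2 * int_0^t exp(-2 theta (t - s)) ds = sigma^2 * (1 - exp(-2 theta t)) / (2 theta).
With theta = 1/4, sigma = 1/2, x_0 = 4/3:
  E[X_t] = 4/3 * exp(-1/4 t) = 4*exp(-t/4)/3
  Var(X_t) = (1/2)^2 * (1 - exp(-2*1/4 t)) / (2 * 1/4) = 1/2 - exp(-t/2)/2.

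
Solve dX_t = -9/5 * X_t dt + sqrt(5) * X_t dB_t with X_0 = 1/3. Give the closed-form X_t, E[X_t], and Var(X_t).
X_t = 1/3 * exp((-43/10) t + (sqrt(5)) B_t); E[X_t] = exp(-9*t/5)/3; Var(X_t) = (exp(5*t) - 1)*exp(-18*t/5)/9

For GBM dX = mu X dt + sigma X dB with X_0 = x_0, apply Itô to Y = log X: dY = (mu - sigma^2/2) dt + sigma dB, so Y_t = log(x_0) + (mu - sigma^2/2) t + sigma B_t and hence X_t = x_0 * exp((mu - sigma^2/2) t + sigma B_t).
With mu = -9/5, sigma = sqrt(5), x_0 = 1/3, this gives:
  X_t = 1/3 * exp((-43/10) * t + (sqrt(5)) * B_t).
Since sigma*B_t ~ Normal(0, sigma^2 t), E[exp(sigma*B_t)] = exp(sigma^2 t / 2); so E[X_t] = x_0 * exp((mu - sigma^2/2) t) * exp(sigma^2 t / 2) = x_0 * exp(mu t) = exp(-9*t/5)/3.
Var(X_t) = E[X_t^2] - (E[X_t])^2 = x_0^2 * exp(2 mu t) * (exp(sigma^2 t) - 1) = (exp(5*t) - 1)*exp(-18*t/5)/9.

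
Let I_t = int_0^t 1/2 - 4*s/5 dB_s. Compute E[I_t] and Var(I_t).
E[I_t] = 0; Var(I_t) = t*(64*t^2 - 120*t + 75)/300

The Itô integral of a deterministic integrand f(s) has mean 0 because each increment f(s) * (B_{s+ds} - B_s) has mean 0. By the Itô isometry:
  Var( int_0^t f(s) dB_s ) = E[ (int_0^t f(s) dB_s)^2 ] = int_0^t f(s)^2 ds.
Here f(s) = 1/2 - 4*s/5, so f(s)^2 = (8*s - 5)^2/100. Integrate:
  int_0^t ((8*s - 5)^2/100) ds = t*(64*t^2 - 120*t + 75)/300.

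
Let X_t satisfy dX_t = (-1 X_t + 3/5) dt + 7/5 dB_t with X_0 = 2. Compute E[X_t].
E[X_t] = 3/5 + 7*exp(-t)/5

Taking expectations and using E[dB_t] = 0, the mean m(t) = E[X_t] satisfies the ODE m'(t) = a m(t) + b with m(0) = x_0. With a = -1, b = 3/5, x_0 = 2, the solution is
  m(t) = x_0 * exp(a t) + (b/a) * (exp(a t) - 1)
       = 2 * exp((-1) t) + ((3/5)/(-1)) * (exp((-1) t) - 1)
       = 3/5 + 7*exp(-t)/5.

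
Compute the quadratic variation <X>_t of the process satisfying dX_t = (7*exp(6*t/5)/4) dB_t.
<X>_t = 245*exp(12*t/5)/192 - 245/192

For an Itô process dX_t = a(t) dt + b(t) dB_t, the quadratic variation is <X>_t = int_0^t b(s)^2 ds (the drift term does not contribute). Here b(s) = 7*exp(6*s/5)/4, so
  b(s)^2 = 49*exp(12*s/5)/16.
Integrating from 0 to t:
  <X>_t = int_0^t (49*exp(12*s/5)/16) ds = 245*exp(12*t/5)/192 - 245/192.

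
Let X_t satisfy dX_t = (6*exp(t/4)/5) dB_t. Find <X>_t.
<X>_t = 72*exp(t/2)/25 - 72/25

For an Itô process dX_t = a(t) dt + b(t) dB_t, the quadratic variation is <X>_t = int_0^t b(s)^2 ds (the drift term does not contribute). Here b(s) = 6*exp(s/4)/5, so
  b(s)^2 = 36*exp(s/2)/25.
Integrating from 0 to t:
  <X>_t = int_0^t (36*exp(s/2)/25) ds = 72*exp(t/2)/25 - 72/25.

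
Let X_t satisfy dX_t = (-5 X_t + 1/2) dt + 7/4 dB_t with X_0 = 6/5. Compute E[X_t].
E[X_t] = 1/10 + 11*exp(-5*t)/10

Taking expectations and using E[dB_t] = 0, the mean m(t) = E[X_t] satisfies the ODE m'(t) = a m(t) + b with m(0) = x_0. With a = -5, b = 1/2, x_0 = 6/5, the solution is
  m(t) = x_0 * exp(a t) + (b/a) * (exp(a t) - 1)
       = (6/5) * exp((-5) t) + ((1/2)/(-5)) * (exp((-5) t) - 1)
       = 1/10 + 11*exp(-5*t)/10.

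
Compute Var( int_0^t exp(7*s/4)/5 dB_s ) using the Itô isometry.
Var = 2*exp(7*t/2)/175 - 2/175

The Itô integral of a deterministic integrand f(s) has mean 0 because each increment f(s) * (B_{s+ds} - B_s) has mean 0. By the Itô isometry:
  Var( int_0^t f(s) dB_s ) = E[ (int_0^t f(s) dB_s)^2 ] = int_0^t f(s)^2 ds.
Here f(s) = exp(7*s/4)/5, so f(s)^2 = exp(7*s/2)/25. Integrate:
  int_0^t (exp(7*s/2)/25) ds = 2*exp(7*t/2)/175 - 2/175.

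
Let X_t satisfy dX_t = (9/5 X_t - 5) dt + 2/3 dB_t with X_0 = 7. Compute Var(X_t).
Var(X_t) = 10*exp(18*t/5)/81 - 10/81

The variance V(t) = Var(X_t) satisfies V'(t) = 2 a V(t) + c^2 with V(0) = 0 (drift coefficient is linear in X, diffusion is constant). With a = 9/5, c = 2/3, the solution is
  V(t) = (c^2 / (2 a)) * (exp(2 a t) - 1)
       = ((2/3)^2 / (2*(9/5))) * (exp((18/5) t) - 1)
       = 10*exp(18*t/5)/81 - 10/81.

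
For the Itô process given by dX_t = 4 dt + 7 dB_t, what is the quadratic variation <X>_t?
<X>_t = 49*t

For an Itô process dX_t = a(t) dt + b(t) dB_t, the quadratic variation is <X>_t = int_0^t b(s)^2 ds (the drift term does not contribute). Here b(s) = 7, so
  b(s)^2 = 49.
Integrating from 0 to t:
  <X>_t = int_0^t (49) ds = 49*t.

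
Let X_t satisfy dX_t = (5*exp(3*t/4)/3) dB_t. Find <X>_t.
<X>_t = 50*exp(3*t/2)/27 - 50/27

For an Itô process dX_t = a(t) dt + b(t) dB_t, the quadratic variation is <X>_t = int_0^t b(s)^2 ds (the drift term does not contribute). Here b(s) = 5*exp(3*s/4)/3, so
  b(s)^2 = 25*exp(3*s/2)/9.
Integrating from 0 to t:
  <X>_t = int_0^t (25*exp(3*s/2)/9) ds = 50*exp(3*t/2)/27 - 50/27.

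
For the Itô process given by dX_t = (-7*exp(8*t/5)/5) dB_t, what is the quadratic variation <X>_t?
<X>_t = 49*exp(16*t/5)/80 - 49/80

For an Itô process dX_t = a(t) dt + b(t) dB_t, the quadratic variation is <X>_t = int_0^t b(s)^2 ds (the drift term does not contribute). Here b(s) = -7*exp(8*s/5)/5, so
  b(s)^2 = 49*exp(16*s/5)/25.
Integrating from 0 to t:
  <X>_t = int_0^t (49*exp(16*s/5)/25) ds = 49*exp(16*t/5)/80 - 49/80.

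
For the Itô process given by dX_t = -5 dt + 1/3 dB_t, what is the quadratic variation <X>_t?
<X>_t = t/9

For an Itô process dX_t = a(t) dt + b(t) dB_t, the quadratic variation is <X>_t = int_0^t b(s)^2 ds (the drift term does not contribute). Here b(s) = 1/3, so
  b(s)^2 = 1/9.
Integrating from 0 to t:
  <X>_t = int_0^t (1/9) ds = t/9.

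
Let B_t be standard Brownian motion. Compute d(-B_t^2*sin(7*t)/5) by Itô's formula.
d(-B_t^2*sin(7*t)/5) = (-7*B_t^2*cos(7*t)/5 - sin(7*t)/5) dt + (-2*B_t*sin(7*t)/5) dB_t

Itô's formula for f(t, x): d f(t, B_t) = (f_t + (1/2) f_xx) dt + f_x dB_t. Compute partials of f(t, x) = -x^2*sin(7*t)/5:
  f_t(t,x)  = -7*x^2*cos(7*t)/5
  f_x(t,x)  = -2*x*sin(7*t)/5
  f_xx(t,x) = -2*sin(7*t)/5
Assemble drift = f_t + (1/2) f_xx = -7*x^2*cos(7*t)/5 - sin(7*t)/5 and diffusion = f_x = -2*x*sin(7*t)/5. Substituting x = B_t:
  d(-B_t^2*sin(7*t)/5) = (-7*B_t^2*cos(7*t)/5 - sin(7*t)/5) dt + (-2*B_t*sin(7*t)/5) dB_t.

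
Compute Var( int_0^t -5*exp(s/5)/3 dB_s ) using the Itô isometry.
Var = 125*exp(2*t/5)/18 - 125/18

The Itô integral of a deterministic integrand f(s) has mean 0 because each increment f(s) * (B_{s+ds} - B_s) has mean 0. By the Itô isometry:
  Var( int_0^t f(s) dB_s ) = E[ (int_0^t f(s) dB_s)^2 ] = int_0^t f(s)^2 ds.
Here f(s) = -5*exp(s/5)/3, so f(s)^2 = 25*exp(2*s/5)/9. Integrate:
  int_0^t (25*exp(2*s/5)/9) ds = 125*exp(2*t/5)/18 - 125/18.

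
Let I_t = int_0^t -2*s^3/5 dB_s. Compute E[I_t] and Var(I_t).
E[I_t] = 0; Var(I_t) = 4*t^7/175

The Itô integral of a deterministic integrand f(s) has mean 0 because each increment f(s) * (B_{s+ds} - B_s) has mean 0. By the Itô isometry:
  Var( int_0^t f(s) dB_s ) = E[ (int_0^t f(s) dB_s)^2 ] = int_0^t f(s)^2 ds.
Here f(s) = -2*s^3/5, so f(s)^2 = 4*s^6/25. Integrate:
  int_0^t (4*s^6/25) ds = 4*t^7/175.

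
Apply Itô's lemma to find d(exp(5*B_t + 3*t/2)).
d(exp(5*B_t + 3*t/2)) = (14*exp(5*B_t + 3*t/2)) dt + (5*exp(5*B_t + 3*t/2)) dB_t

Itô's formula for f(t, x): d f(t, B_t) = (f_t + (1/2) f_xx) dt + f_x dB_t. Compute partials of f(t, x) = exp(3*t/2 + 5*x):
  f_t(t,x)  = 3*exp(3*t/2 + 5*x)/2
  f_x(t,x)  = 5*exp(3*t/2 + 5*x)
  f_xx(t,x) = 25*exp(3*t/2 + 5*x)
Assemble drift = f_t + (1/2) f_xx = 14*exp(3*t/2 + 5*x) and diffusion = f_x = 5*exp(3*t/2 + 5*x). Substituting x = B_t:
  d(exp(5*B_t + 3*t/2)) = (14*exp(5*B_t + 3*t/2)) dt + (5*exp(5*B_t + 3*t/2)) dB_t.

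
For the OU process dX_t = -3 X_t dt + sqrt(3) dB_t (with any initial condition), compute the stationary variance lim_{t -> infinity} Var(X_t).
lim Var(X_t) = 1/2

The OU SDE dX = -theta X dt + sigma dB admits the integrating factor exp(theta t): d(exp(theta t) X_t) = sigma exp(theta t) dB_t. Integrating from 0 to t gives X_t = x_0 * exp(-theta t) + sigma * int_0^t exp(-theta (t-s)) dB_s for any initial x_0. The Itô integral has variance (by the Itô isometry) sigma^2 * int_0^t exp(-2 theta (t - s)) ds = sigma^2 * (1 - exp(-2 theta t)) / (2 theta), independent of x_0.
With theta = 3, sigma = sqrt(3):
  Var(X_t) = (sqrt(3))^2 * (1 - exp(-2*3 t)) / (2 * 3) = 1/2 - exp(-6*t)/2.
As t -> infinity, exp(-2*3 t) -> 0, so the stationary variance is sigma^2 / (2 theta) = 1/2.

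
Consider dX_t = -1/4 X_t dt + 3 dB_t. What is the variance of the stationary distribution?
lim Var(X_t) = 18

The OU SDE dX = -theta X dt + sigma dB admits the integrating factor exp(theta t): d(exp(theta t) X_t) = sigma exp(theta t) dB_t. Integrating from 0 to t gives X_t = x_0 * exp(-theta t) + sigma * int_0^t exp(-theta (t-s)) dB_s for any initial x_0. The Itô integral has variance (by the Itô isometry) sigma^2 * int_0^t exp(-2 theta (t - s)) ds = sigma^2 * (1 - exp(-2 theta t)) / (2 theta), independent of x_0.
With theta = 1/4, sigma = 3:
  Var(X_t) = (3)^2 * (1 - exp(-2*1/4 t)) / (2 * 1/4) = 18 - 18*exp(-t/2).
As t -> infinity, exp(-2*1/4 t) -> 0, so the stationary variance is sigma^2 / (2 theta) = 18.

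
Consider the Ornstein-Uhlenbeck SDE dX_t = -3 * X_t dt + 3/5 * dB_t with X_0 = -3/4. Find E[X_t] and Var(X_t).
E[X_t] = -3*exp(-3*t)/4; Var(X_t) = 3/50 - 3*exp(-6*t)/50

The OU SDE dX = -theta X dt + sigma dB admits the integrating factor exp(theta t): d(exp(theta t) X_t) = sigma exp(theta t) dB_t. Integrating from 0 to t:
  X_t = x_0 * exp(-theta t) + sigma * int_0^t exp(-theta (t-s)) dB_s.
The Itô integral has mean 0 and (by the Itô isometry) variance sigma^2 * int_0^t exp(-2 theta (t - s)) ds = sigma^2 * (1 - exp(-2 theta t)) / (2 theta).
With theta = 3, sigma = 3/5, x_0 = -3/4:
  E[X_t] = -3/4 * exp(-3 t) = -3*exp(-3*t)/4
  Var(X_t) = (3/5)^2 * (1 - exp(-2*3 t)) / (2 * 3) = 3/50 - 3*exp(-6*t)/50.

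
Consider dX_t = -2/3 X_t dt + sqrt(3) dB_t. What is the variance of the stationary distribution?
lim Var(X_t) = 9/4

The OU SDE dX = -theta X dt + sigma dB admits the integrating factor exp(theta t): d(exp(theta t) X_t) = sigma exp(theta t) dB_t. Integrating from 0 to t gives X_t = x_0 * exp(-theta t) + sigma * int_0^t exp(-theta (t-s)) dB_s for any initial x_0. The Itô integral has variance (by the Itô isometry) sigma^2 * int_0^t exp(-2 theta (t - s)) ds = sigma^2 * (1 - exp(-2 theta t)) / (2 theta), independent of x_0.
With theta = 2/3, sigma = sqrt(3):
  Var(X_t) = (sqrt(3))^2 * (1 - exp(-2*2/3 t)) / (2 * 2/3) = 9/4 - 9*exp(-4*t/3)/4.
As t -> infinity, exp(-2*2/3 t) -> 0, so the stationary variance is sigma^2 / (2 theta) = 9/4.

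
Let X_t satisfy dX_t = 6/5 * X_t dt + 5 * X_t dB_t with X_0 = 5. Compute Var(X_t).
Var(X_t) = 25*(exp(25*t) - 1)*exp(12*t/5)

For GBM dX = mu X dt + sigma X dB with X_0 = x_0, apply Itô to Y = log X: dY = (mu - sigma^2/2) dt + sigma dB, so Y_t = log(x_0) + (mu - sigma^2/2) t + sigma B_t and hence X_t = x_0 * exp((mu - sigma^2/2) t + sigma B_t).
With mu = 6/5, sigma = 5, x_0 = 5, this gives:
  X_t = 5 * exp((-113/10) * t + (5) * B_t).
Since sigma*B_t ~ Normal(0, sigma^2 t), E[exp(sigma*B_t)] = exp(sigma^2 t / 2); so E[X_t] = x_0 * exp((mu - sigma^2/2) t) * exp(sigma^2 t / 2) = x_0 * exp(mu t) = 5*exp(6*t/5).
Var(X_t) = E[X_t^2] - (E[X_t])^2 = x_0^2 * exp(2 mu t) * (exp(sigma^2 t) - 1) = 25*(exp(25*t) - 1)*exp(12*t/5).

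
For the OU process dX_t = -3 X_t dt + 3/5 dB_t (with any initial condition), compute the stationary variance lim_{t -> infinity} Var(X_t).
lim Var(X_t) = 3/50

The OU SDE dX = -theta X dt + sigma dB admits the integrating factor exp(theta t): d(exp(theta t) X_t) = sigma exp(theta t) dB_t. Integrating from 0 to t gives X_t = x_0 * exp(-theta t) + sigma * int_0^t exp(-theta (t-s)) dB_s for any initial x_0. The Itô integral has variance (by the Itô isometry) sigma^2 * int_0^t exp(-2 theta (t - s)) ds = sigma^2 * (1 - exp(-2 theta t)) / (2 theta), independent of x_0.
With theta = 3, sigma = 3/5:
  Var(X_t) = (3/5)^2 * (1 - exp(-2*3 t)) / (2 * 3) = 3/50 - 3*exp(-6*t)/50.
As t -> infinity, exp(-2*3 t) -> 0, so the stationary variance is sigma^2 / (2 theta) = 3/50.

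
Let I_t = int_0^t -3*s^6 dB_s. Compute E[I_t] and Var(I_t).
E[I_t] = 0; Var(I_t) = 9*t^13/13

The Itô integral of a deterministic integrand f(s) has mean 0 because each increment f(s) * (B_{s+ds} - B_s) has mean 0. By the Itô isometry:
  Var( int_0^t f(s) dB_s ) = E[ (int_0^t f(s) dB_s)^2 ] = int_0^t f(s)^2 ds.
Here f(s) = -3*s^6, so f(s)^2 = 9*s^12. Integrate:
  int_0^t (9*s^12) ds = 9*t^13/13.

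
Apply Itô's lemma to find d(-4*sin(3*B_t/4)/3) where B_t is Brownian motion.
d(-4*sin(3*B_t/4)/3) = (3*sin(3*B_t/4)/8) dt + (-cos(3*B_t/4)) dB_t

Itô's formula for f(B_t) gives d f(B_t) = f'(B_t) dB_t + (1/2) f''(B_t) dt. Compute derivatives of f(x) = -4*sin(3*x/4)/3:
  f'(x)  = -cos(3*x/4)
  f''(x) = 3*sin(3*x/4)/4
Substitute x = B_t and multiply the f'' term by 1/2:
  drift     = (1/2) * (3*sin(3*x/4)/4) evaluated at B_t = 3*sin(3*B_t/4)/8
  diffusion = (-cos(3*x/4)) evaluated at B_t = -cos(3*B_t/4)
Therefore d(-4*sin(3*B_t/4)/3) = (3*sin(3*B_t/4)/8) dt + (-cos(3*B_t/4)) dB_t.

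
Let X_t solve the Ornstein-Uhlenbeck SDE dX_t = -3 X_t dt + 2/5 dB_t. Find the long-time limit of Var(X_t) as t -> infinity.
lim Var(X_t) = 2/75

The OU SDE dX = -theta X dt + sigma dB admits the integrating factor exp(theta t): d(exp(theta t) X_t) = sigma exp(theta t) dB_t. Integrating from 0 to t gives X_t = x_0 * exp(-theta t) + sigma * int_0^t exp(-theta (t-s)) dB_s for any initial x_0. The Itô integral has variance (by the Itô isometry) sigma^2 * int_0^t exp(-2 theta (t - s)) ds = sigma^2 * (1 - exp(-2 theta t)) / (2 theta), independent of x_0.
With theta = 3, sigma = 2/5:
  Var(X_t) = (2/5)^2 * (1 - exp(-2*3 t)) / (2 * 3) = 2/75 - 2*exp(-6*t)/75.
As t -> infinity, exp(-2*3 t) -> 0, so the stationary variance is sigma^2 / (2 theta) = 2/75.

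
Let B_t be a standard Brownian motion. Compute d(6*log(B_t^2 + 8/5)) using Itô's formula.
d(6*log(B_t^2 + 8/5)) = (30*(8 - 5*B_t^2)/(5*B_t^2 + 8)^2) dt + (60*B_t/(5*B_t^2 + 8)) dB_t

Itô's formula for f(B_t) gives d f(B_t) = f'(B_t) dB_t + (1/2) f''(B_t) dt. Compute derivatives of f(x) = 6*log(x^2 + 8/5):
  f'(x)  = 60*x/(5*x^2 + 8)
  f''(x) = 60*(8 - 5*x^2)/(5*x^2 + 8)^2
Substitute x = B_t and multiply the f'' term by 1/2:
  drift     = (1/2) * (60*(8 - 5*x^2)/(5*x^2 + 8)^2) evaluated at B_t = 30*(8 - 5*B_t^2)/(5*B_t^2 + 8)^2
  diffusion = (60*x/(5*x^2 + 8)) evaluated at B_t = 60*B_t/(5*B_t^2 + 8)
Therefore d(6*log(B_t^2 + 8/5)) = (30*(8 - 5*B_t^2)/(5*B_t^2 + 8)^2) dt + (60*B_t/(5*B_t^2 + 8)) dB_t.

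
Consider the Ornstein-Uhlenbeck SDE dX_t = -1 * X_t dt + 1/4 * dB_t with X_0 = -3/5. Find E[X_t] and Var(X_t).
E[X_t] = -3*exp(-t)/5; Var(X_t) = 1/32 - exp(-2*t)/32

The OU SDE dX = -theta X dt + sigma dB admits the integrating factor exp(theta t): d(exp(theta t) X_t) = sigma exp(theta t) dB_t. Integrating from 0 to t:
  X_t = x_0 * exp(-theta t) + sigma * int_0^t exp(-theta (t-s)) dB_s.
The Itô integral has mean 0 and (by the Itô isometry) variance sigma^2 * int_0^t exp(-2 theta (t - s)) ds = sigma^2 * (1 - exp(-2 theta t)) / (2 theta).
With theta = 1, sigma = 1/4, x_0 = -3/5:
  E[X_t] = -3/5 * exp(-1 t) = -3*exp(-t)/5
  Var(X_t) = (1/4)^2 * (1 - exp(-2*1 t)) / (2 * 1) = 1/32 - exp(-2*t)/32.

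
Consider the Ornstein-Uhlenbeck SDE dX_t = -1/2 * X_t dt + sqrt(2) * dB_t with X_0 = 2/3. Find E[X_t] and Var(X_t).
E[X_t] = 2*exp(-t/2)/3; Var(X_t) = 2 - 2*exp(-t)

The OU SDE dX = -theta X dt + sigma dB admits the integrating factor exp(theta t): d(exp(theta t) X_t) = sigma exp(theta t) dB_t. Integrating from 0 to t:
  X_t = x_0 * exp(-theta t) + sigma * int_0^t exp(-theta (t-s)) dB_s.
The Itô integral has mean 0 and (by the Itô isometry) variance sigma^2 * int_0^t exp(-2 theta (t - s)) ds = sigma^2 * (1 - exp(-2 theta t)) / (2 theta).
With theta = 1/2, sigma = sqrt(2), x_0 = 2/3:
  E[X_t] = 2/3 * exp(-1/2 t) = 2*exp(-t/2)/3
  Var(X_t) = (sqrt(2))^2 * (1 - exp(-2*1/2 t)) / (2 * 1/2) = 2 - 2*exp(-t).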